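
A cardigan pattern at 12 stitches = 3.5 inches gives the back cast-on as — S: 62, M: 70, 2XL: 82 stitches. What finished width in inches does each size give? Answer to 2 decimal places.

12/3.5 = 3.429 sts per in.
S: 62 / 3.429 = 18.083 → 18.08 in.
M: 70 / 3.429 = 20.417 → 20.42 in.
2XL: 82 / 3.429 = 23.917 → 23.92 in.

S 18.08 inches; M 20.42 inches; 2XL 23.92 inches.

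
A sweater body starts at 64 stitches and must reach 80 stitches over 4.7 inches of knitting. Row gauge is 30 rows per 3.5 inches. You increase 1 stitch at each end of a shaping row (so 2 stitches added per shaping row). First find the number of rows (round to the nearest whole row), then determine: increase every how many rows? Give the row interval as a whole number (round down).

Rows = 4.7 × 8.571 = 40.3 → 40 rows.
Stitches to add: 16 → 8 shaping rows (at 2 st each).
40 / 8 = 5.00 → every 5 rows.

Increase every 5th row.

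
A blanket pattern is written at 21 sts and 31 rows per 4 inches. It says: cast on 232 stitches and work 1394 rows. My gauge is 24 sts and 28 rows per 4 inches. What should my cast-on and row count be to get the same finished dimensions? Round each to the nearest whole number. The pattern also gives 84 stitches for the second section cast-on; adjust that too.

Stitches: 232 × 24/21 = 265.14 → 265.
Rows: 1394 × 28/31 = 1259.10 → 1259.
second section cast-on: 84 × 24/21 = 96.00 → 96.

Cast on 265 stitches; work 1259 rows; second section cast-on 96 stitches.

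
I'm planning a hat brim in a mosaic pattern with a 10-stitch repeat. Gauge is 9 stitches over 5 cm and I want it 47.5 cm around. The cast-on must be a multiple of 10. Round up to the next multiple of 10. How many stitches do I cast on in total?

CO 90 sts.

9 / 5 = 1.8 sts per cm.
47.5 × 1.8 = 85.50 sts.
Next multiple of 10: 90.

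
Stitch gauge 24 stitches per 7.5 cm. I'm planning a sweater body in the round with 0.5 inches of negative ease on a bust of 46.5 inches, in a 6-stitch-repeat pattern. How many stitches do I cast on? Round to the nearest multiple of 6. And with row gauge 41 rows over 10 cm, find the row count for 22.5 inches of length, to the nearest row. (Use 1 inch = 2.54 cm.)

Cast on 372 stitches; work 234 rows.

Finished = 46.5 − 0.5 = 46 inches.
46 inches × 2.54 = 116.84 cm.
24/7.5 = 3.2 sts per cm; 116.84 × 3.2 = 373.89 sts.
Nearest multiple of 6 → 372.
22.5 inches = 57.15 cm; × 4.1 = 234.31 → 234 rows.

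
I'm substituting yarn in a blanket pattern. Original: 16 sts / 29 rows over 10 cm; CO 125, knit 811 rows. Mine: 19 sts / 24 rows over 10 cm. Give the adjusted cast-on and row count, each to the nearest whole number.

Cast on 148 stitches; work 671 rows.

Stitches: 125 × 19/16 = 148.44 → 148.
Rows: 811 × 24/29 = 671.17 → 671.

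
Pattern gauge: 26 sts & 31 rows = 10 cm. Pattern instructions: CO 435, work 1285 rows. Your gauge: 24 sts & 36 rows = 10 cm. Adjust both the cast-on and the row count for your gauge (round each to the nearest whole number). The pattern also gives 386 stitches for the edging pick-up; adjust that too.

Cast on 402 stitches; work 1492 rows; edging pick-up 356 stitches.

Stitches: 435 × 24/26 = 401.54 → 402.
Rows: 1285 × 36/31 = 1492.26 → 1492.
edging pick-up: 386 × 24/26 = 356.31 → 356.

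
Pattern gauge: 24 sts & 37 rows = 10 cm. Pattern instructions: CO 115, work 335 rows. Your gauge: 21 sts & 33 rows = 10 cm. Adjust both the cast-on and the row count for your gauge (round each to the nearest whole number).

Stitches: 115 × 21/24 = 100.62 → 101.
Rows: 335 × 33/37 = 298.78 → 299.

Cast on 101 stitches; work 299 rows.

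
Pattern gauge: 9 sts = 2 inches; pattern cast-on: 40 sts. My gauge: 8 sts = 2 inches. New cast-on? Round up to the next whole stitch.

CO 36 sts.

Scale factor = 8 / 9 = 0.889.
40 × 8 / 9 = 35.56 sts.
→ 36 sts.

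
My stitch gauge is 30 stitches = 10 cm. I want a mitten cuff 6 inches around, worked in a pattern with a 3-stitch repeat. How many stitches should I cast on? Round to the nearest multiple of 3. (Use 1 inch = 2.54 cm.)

6 in = 6 × 2.54 = 15.24 cm.
30 / 10 = 3 sts/cm.
15.24 × 3 = 45.72 sts.
→ 45.

CO 45 sts.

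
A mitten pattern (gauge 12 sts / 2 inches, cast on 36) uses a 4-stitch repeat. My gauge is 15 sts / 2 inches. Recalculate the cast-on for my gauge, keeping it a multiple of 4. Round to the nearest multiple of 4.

36 × 15 / 12 = 45.00.
Nearest multiple of 4: 44.

CO 44 sts.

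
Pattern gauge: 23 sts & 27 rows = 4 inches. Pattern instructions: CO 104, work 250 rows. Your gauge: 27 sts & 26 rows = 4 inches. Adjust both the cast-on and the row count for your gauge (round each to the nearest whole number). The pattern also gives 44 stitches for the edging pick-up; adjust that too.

Stitches: 104 × 27/23 = 122.09 → 122.
Rows: 250 × 26/27 = 240.74 → 241.
edging pick-up: 44 × 27/23 = 51.65 → 52.

Cast on 122 stitches; work 241 rows; edging pick-up 52 stitches.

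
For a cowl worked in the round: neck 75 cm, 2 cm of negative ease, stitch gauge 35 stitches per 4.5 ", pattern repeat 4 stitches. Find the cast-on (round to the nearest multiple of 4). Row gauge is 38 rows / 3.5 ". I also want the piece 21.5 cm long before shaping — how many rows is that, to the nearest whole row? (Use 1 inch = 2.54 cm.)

Finished = 75 − 2 = 73 cm.
73 cm × 1/2.54 = 28.74 inches.
35/4.5 = 7.778 sts per in; 28.74 × 7.778 = 223.53 sts.
Nearest multiple of 4 → 224.
21.5 cm = 8.46 inches; × 10.857 = 91.90 → 92 rows.

Cast on 224 stitches; work 92 rows.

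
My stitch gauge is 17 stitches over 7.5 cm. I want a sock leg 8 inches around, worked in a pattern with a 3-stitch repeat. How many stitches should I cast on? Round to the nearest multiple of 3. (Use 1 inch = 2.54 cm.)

8 in = 8 × 2.54 = 20.32 cm.
17 / 7.5 = 2.267 sts/cm.
20.32 × 2.267 = 46.06 sts.
→ 45.

Cast on 45 stitches.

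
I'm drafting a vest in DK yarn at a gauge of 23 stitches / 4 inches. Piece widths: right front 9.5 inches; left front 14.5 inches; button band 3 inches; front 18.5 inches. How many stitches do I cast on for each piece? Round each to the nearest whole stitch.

Rate = 23/4 = 5.75 sts per in.
right front: 9.5 × 5.75 = 54.62 → 55.
left front: 14.5 × 5.75 = 83.38 → 83.
button band: 3 × 5.75 = 17.25 → 17.
front: 18.5 × 5.75 = 106.38 → 106.

right front 55; left front 83; button band 17; front 106.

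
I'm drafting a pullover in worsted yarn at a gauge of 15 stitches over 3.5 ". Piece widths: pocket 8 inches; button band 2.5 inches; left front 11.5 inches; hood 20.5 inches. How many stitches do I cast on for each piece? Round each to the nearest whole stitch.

pocket 34; button band 11; left front 49; hood 88.

Rate = 15/3.5 = 4.286 sts per in.
pocket: 8 × 4.286 = 34.29 → 34.
button band: 2.5 × 4.286 = 10.71 → 11.
left front: 11.5 × 4.286 = 49.29 → 49.
hood: 20.5 × 4.286 = 87.86 → 88.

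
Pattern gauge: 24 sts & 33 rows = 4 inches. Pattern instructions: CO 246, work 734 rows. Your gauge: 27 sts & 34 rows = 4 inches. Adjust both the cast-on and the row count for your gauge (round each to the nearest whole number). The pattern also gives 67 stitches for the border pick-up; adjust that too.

Stitches: 246 × 27/24 = 276.75 → 277.
Rows: 734 × 34/33 = 756.24 → 756.
border pick-up: 67 × 27/24 = 75.38 → 75.

Cast on 277 stitches; work 756 rows; border pick-up 75 stitches.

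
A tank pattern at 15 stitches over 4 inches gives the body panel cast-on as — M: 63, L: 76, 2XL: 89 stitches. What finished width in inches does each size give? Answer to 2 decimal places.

15/4 = 3.75 sts per in.
M: 63 / 3.75 = 16.800 → 16.80 in.
L: 76 / 3.75 = 20.267 → 20.27 in.
2XL: 89 / 3.75 = 23.733 → 23.73 in.

M 16.80 inches; L 20.27 inches; 2XL 23.73 inches.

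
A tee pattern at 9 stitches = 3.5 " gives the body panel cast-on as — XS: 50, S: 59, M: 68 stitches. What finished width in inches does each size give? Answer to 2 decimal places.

9/3.5 = 2.571 sts per in.
XS: 50 / 2.571 = 19.444 → 19.44 in.
S: 59 / 2.571 = 22.944 → 22.94 in.
M: 68 / 2.571 = 26.444 → 26.44 in.

XS 19.44 inches; S 22.94 inches; M 26.44 inches.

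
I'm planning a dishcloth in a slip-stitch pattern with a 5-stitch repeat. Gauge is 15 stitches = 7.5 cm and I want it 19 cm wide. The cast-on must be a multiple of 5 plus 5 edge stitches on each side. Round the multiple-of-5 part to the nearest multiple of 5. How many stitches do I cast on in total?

15 / 7.5 = 2 sts per cm.
19 × 2 = 38.00 sts.
Less 10 edge sts → 28.00 for the repeat.
Nearest multiple of 5: 30.
Add back 10 edge sts → 40.

40 stitches.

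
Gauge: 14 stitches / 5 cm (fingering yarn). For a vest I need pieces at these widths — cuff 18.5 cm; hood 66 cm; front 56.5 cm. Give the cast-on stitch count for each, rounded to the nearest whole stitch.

cuff 52; hood 185; front 158.

Rate = 14/5 = 2.8 sts per cm.
cuff: 18.5 × 2.8 = 51.80 → 52.
hood: 66 × 2.8 = 184.80 → 185.
front: 56.5 × 2.8 = 158.20 → 158.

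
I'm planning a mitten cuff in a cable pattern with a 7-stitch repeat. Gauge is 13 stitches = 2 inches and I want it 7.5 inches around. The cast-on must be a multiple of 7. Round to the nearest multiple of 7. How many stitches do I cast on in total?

49 stitches.

13 / 2 = 6.5 sts per inch.
7.5 × 6.5 = 48.75 sts.
Nearest multiple of 7: 49.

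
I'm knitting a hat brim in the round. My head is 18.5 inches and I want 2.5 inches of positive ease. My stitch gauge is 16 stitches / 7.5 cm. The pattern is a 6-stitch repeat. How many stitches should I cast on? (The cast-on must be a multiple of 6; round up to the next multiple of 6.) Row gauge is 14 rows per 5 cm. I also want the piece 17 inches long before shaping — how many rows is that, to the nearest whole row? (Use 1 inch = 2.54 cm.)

Finished = 18.5 + 2.5 = 21 inches.
21 inches × 2.54 = 53.34 cm.
16/7.5 = 2.133 sts per cm; 53.34 × 2.133 = 113.79 sts.
Next multiple of 6 → 114.
17 inches = 43.18 cm; × 2.8 = 120.90 → 121 rows.

Cast on 114 stitches; work 121 rows.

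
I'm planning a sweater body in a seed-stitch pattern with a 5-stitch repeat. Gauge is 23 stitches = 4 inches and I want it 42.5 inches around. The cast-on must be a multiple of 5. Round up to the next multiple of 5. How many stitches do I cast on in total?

23 / 4 = 5.75 sts per inch.
42.5 × 5.75 = 244.38 sts.
Next multiple of 5: 245.

CO 245 sts.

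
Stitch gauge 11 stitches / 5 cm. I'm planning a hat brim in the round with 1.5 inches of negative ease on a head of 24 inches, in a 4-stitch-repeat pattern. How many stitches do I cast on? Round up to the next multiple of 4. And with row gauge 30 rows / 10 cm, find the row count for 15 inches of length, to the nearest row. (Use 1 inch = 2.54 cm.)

Cast on 128 stitches; work 114 rows.

Finished = 24 − 1.5 = 22.5 inches.
22.5 inches × 2.54 = 57.15 cm.
11/5 = 2.2 sts per cm; 57.15 × 2.2 = 125.73 sts.
Next multiple of 4 → 128.
15 inches = 38.10 cm; × 3 = 114.30 → 114 rows.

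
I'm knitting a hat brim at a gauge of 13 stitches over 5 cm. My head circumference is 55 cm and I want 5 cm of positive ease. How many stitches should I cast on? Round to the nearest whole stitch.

156 stitches.

Finished = 55 + 5 = 60 cm.
13 / 5 = 2.6 sts per cm.
60.00 × 2.6 = 156.00 sts.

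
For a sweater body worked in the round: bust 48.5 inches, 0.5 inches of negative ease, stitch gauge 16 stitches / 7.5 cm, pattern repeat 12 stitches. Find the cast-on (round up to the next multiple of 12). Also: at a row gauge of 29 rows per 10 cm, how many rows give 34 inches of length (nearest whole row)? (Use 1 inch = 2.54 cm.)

Finished = 48.5 − 0.5 = 48 inches.
48 inches × 2.54 = 121.92 cm.
16/7.5 = 2.133 sts per cm; 121.92 × 2.133 = 260.10 sts.
Next multiple of 12 → 264.
34 inches = 86.36 cm; × 2.9 = 250.44 → 250 rows.

Cast on 264 stitches; work 250 rows.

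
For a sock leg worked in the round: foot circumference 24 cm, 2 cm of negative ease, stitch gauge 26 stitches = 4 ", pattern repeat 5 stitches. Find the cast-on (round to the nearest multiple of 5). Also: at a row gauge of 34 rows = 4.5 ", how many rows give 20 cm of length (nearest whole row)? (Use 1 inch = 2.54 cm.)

Finished = 24 − 2 = 22 cm.
22 cm × 1/2.54 = 8.66 inches.
26/4 = 6.5 sts per in; 8.66 × 6.5 = 56.30 sts.
Nearest multiple of 5 → 55.
20 cm = 7.87 inches; × 7.556 = 59.49 → 59 rows.

Cast on 55 stitches; work 59 rows.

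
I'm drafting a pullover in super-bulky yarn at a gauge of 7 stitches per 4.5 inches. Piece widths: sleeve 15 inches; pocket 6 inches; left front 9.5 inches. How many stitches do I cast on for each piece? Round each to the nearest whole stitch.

Rate = 7/4.5 = 1.556 sts per in.
sleeve: 15 × 1.556 = 23.33 → 23.
pocket: 6 × 1.556 = 9.33 → 9.
left front: 9.5 × 1.556 = 14.78 → 15.

sleeve 23; pocket 9; left front 15.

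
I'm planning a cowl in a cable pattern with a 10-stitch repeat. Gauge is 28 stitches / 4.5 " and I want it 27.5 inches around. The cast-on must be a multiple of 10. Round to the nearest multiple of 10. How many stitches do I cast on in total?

28 / 4.5 = 6.222 sts per inch.
27.5 × 6.222 = 171.11 sts.
Nearest multiple of 10: 170.

CO 170 sts.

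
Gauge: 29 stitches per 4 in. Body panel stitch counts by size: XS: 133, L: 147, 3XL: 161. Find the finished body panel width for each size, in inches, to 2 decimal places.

29/4 = 7.25 sts per in.
XS: 133 / 7.25 = 18.345 → 18.34 in.
L: 147 / 7.25 = 20.276 → 20.28 in.
3XL: 161 / 7.25 = 22.207 → 22.21 in.

XS 18.34 inches; L 20.28 inches; 3XL 22.21 inches.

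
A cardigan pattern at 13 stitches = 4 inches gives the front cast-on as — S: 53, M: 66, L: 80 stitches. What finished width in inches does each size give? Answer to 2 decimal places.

S 16.31 inches; M 20.31 inches; L 24.62 inches.

13/4 = 3.25 sts per in.
S: 53 / 3.25 = 16.308 → 16.31 in.
M: 66 / 3.25 = 20.308 → 20.31 in.
L: 80 / 3.25 = 24.615 → 24.62 in.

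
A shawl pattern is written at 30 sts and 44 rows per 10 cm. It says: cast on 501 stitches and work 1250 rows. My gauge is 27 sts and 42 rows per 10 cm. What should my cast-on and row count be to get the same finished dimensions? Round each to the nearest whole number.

Cast on 451 stitches; work 1193 rows.

Stitches: 501 × 27/30 = 450.90 → 451.
Rows: 1250 × 42/44 = 1193.18 → 1193.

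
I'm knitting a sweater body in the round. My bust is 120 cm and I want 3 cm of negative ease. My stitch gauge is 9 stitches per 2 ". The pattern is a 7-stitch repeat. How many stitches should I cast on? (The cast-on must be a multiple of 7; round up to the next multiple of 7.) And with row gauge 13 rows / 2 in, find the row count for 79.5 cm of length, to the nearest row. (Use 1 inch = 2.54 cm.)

Cast on 210 stitches; work 203 rows.

Finished = 120 − 3 = 117 cm.
117 cm × 1/2.54 = 46.06 inches.
9/2 = 4.5 sts per in; 46.06 × 4.5 = 207.28 sts.
Next multiple of 7 → 210.
79.5 cm = 31.30 inches; × 6.5 = 203.44 → 203 rows.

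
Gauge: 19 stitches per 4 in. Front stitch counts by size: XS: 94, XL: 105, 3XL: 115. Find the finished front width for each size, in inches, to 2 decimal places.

19/4 = 4.75 sts per in.
XS: 94 / 4.75 = 19.789 → 19.79 in.
XL: 105 / 4.75 = 22.105 → 22.11 in.
3XL: 115 / 4.75 = 24.211 → 24.21 in.

XS 19.79 inches; XL 22.11 inches; 3XL 24.21 inches.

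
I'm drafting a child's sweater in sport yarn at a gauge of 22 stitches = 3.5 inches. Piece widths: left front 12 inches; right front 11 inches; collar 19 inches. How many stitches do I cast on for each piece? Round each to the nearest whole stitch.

Rate = 22/3.5 = 6.286 sts per in.
left front: 12 × 6.286 = 75.43 → 75.
right front: 11 × 6.286 = 69.14 → 69.
collar: 19 × 6.286 = 119.43 → 119.

left front 75; right front 69; collar 119.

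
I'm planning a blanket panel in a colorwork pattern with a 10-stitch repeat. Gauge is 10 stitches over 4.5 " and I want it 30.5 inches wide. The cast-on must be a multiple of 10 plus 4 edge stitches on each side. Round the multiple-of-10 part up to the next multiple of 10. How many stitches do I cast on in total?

CO 68 sts.

10 / 4.5 = 2.222 sts per inch.
30.5 × 2.222 = 67.78 sts.
Less 8 edge sts → 59.78 for the repeat.
Next multiple of 10: 60.
Add back 8 edge sts → 68.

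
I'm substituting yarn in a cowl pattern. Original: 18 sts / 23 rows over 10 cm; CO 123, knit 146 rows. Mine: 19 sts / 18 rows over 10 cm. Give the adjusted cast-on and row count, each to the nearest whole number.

Cast on 130 stitches; work 114 rows.

Stitches: 123 × 19/18 = 129.83 → 130.
Rows: 146 × 18/23 = 114.26 → 114.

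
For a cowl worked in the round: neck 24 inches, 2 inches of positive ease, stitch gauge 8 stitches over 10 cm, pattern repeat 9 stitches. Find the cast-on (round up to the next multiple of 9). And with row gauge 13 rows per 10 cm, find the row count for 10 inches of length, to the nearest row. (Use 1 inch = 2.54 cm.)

Finished = 24 + 2 = 26 inches.
26 inches × 2.54 = 66.04 cm.
8/10 = 0.8 sts per cm; 66.04 × 0.8 = 52.83 sts.
Next multiple of 9 → 54.
10 inches = 25.40 cm; × 1.3 = 33.02 → 33 rows.

Cast on 54 stitches; work 33 rows.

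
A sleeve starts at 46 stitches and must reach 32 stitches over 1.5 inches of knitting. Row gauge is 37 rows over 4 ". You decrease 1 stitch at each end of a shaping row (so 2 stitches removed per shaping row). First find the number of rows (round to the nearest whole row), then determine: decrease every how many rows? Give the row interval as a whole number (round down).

Rows = 1.5 × 9.25 = 13.9 → 14 rows.
Stitches to remove: 14 → 7 shaping rows (at 2 st each).
14 / 7 = 2.00 → every 2 rows.

Decrease every 2nd row.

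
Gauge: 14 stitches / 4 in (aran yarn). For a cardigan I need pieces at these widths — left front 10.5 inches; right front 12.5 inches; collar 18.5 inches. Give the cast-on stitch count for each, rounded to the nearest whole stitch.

Rate = 14/4 = 3.5 sts per in.
left front: 10.5 × 3.5 = 36.75 → 37.
right front: 12.5 × 3.5 = 43.75 → 44.
collar: 18.5 × 3.5 = 64.75 → 65.

left front 37; right front 44; collar 65.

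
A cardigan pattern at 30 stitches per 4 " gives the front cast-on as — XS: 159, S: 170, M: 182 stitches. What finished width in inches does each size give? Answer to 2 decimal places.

XS 21.20 inches; S 22.67 inches; M 24.27 inches.

30/4 = 7.5 sts per in.
XS: 159 / 7.5 = 21.200 → 21.20 in.
S: 170 / 7.5 = 22.667 → 22.67 in.
M: 182 / 7.5 = 24.267 → 24.27 in.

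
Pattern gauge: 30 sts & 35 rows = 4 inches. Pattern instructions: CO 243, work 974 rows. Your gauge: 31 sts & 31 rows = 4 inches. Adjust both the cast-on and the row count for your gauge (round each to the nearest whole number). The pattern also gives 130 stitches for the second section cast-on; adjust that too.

Stitches: 243 × 31/30 = 251.10 → 251.
Rows: 974 × 31/35 = 862.69 → 863.
second section cast-on: 130 × 31/30 = 134.33 → 134.

Cast on 251 stitches; work 863 rows; second section cast-on 134 stitches.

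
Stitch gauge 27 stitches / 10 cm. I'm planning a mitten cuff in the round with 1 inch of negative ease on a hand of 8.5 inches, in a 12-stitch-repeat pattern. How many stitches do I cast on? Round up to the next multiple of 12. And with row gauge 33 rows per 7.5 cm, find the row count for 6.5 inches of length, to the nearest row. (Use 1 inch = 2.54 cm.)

Cast on 60 stitches; work 73 rows.

Finished = 8.5 − 1 = 7.5 inches.
7.5 inches × 2.54 = 19.05 cm.
27/10 = 2.7 sts per cm; 19.05 × 2.7 = 51.44 sts.
Next multiple of 12 → 60.
6.5 inches = 16.51 cm; × 4.4 = 72.64 → 73 rows.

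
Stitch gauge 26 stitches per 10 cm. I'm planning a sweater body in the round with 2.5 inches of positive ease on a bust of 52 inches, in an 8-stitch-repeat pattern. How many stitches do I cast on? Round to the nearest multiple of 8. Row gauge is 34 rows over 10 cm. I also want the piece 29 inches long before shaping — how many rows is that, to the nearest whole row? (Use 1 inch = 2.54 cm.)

Finished = 52 + 2.5 = 54.5 inches.
54.5 inches × 2.54 = 138.43 cm.
26/10 = 2.6 sts per cm; 138.43 × 2.6 = 359.92 sts.
Nearest multiple of 8 → 360.
29 inches = 73.66 cm; × 3.4 = 250.44 → 250 rows.

Cast on 360 stitches; work 250 rows.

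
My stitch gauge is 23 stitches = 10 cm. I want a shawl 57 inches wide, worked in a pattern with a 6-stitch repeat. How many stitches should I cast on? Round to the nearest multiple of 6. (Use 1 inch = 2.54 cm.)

CO 330 sts.

57 in = 57 × 2.54 = 144.78 cm.
23 / 10 = 2.3 sts/cm.
144.78 × 2.3 = 332.99 sts.
→ 330.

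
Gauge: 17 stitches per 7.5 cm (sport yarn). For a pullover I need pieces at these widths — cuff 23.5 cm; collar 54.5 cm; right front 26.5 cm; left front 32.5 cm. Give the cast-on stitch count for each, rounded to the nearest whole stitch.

Rate = 17/7.5 = 2.267 sts per cm.
cuff: 23.5 × 2.267 = 53.27 → 53.
collar: 54.5 × 2.267 = 123.53 → 124.
right front: 26.5 × 2.267 = 60.07 → 60.
left front: 32.5 × 2.267 = 73.67 → 74.

cuff 53; collar 124; right front 60; left front 74.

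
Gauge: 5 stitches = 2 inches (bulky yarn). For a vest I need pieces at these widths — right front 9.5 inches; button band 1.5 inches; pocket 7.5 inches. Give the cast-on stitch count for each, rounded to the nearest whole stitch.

Rate = 5/2 = 2.5 sts per in.
right front: 9.5 × 2.5 = 23.75 → 24.
button band: 1.5 × 2.5 = 3.75 → 4.
pocket: 7.5 × 2.5 = 18.75 → 19.

right front 24; button band 4; pocket 19.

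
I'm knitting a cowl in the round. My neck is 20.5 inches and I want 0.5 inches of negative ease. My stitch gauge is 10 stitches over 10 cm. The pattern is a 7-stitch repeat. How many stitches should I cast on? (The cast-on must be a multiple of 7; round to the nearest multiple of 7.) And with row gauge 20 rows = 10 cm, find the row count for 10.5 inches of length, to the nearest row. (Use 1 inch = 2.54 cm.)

Cast on 49 stitches; work 53 rows.

Finished = 20.5 − 0.5 = 20 inches.
20 inches × 2.54 = 50.80 cm.
10/10 = 1 sts per cm; 50.80 × 1 = 50.80 sts.
Nearest multiple of 7 → 49.
10.5 inches = 26.67 cm; × 2 = 53.34 → 53 rows.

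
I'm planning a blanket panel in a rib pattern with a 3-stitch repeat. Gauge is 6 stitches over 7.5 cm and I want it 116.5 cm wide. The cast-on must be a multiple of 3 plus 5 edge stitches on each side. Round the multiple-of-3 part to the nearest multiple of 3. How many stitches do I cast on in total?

94 stitches.

6 / 7.5 = 0.8 sts per cm.
116.5 × 0.8 = 93.20 sts.
Less 10 edge sts → 83.20 for the repeat.
Nearest multiple of 3: 84.
Add back 10 edge sts → 94.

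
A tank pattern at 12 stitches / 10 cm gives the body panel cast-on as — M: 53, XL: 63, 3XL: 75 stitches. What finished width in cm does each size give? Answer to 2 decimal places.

M 44.17 cm; XL 52.50 cm; 3XL 62.50 cm.

12/10 = 1.2 sts per cm.
M: 53 / 1.2 = 44.167 → 44.17 cm.
XL: 63 / 1.2 = 52.500 → 52.50 cm.
3XL: 75 / 1.2 = 62.500 → 62.50 cm.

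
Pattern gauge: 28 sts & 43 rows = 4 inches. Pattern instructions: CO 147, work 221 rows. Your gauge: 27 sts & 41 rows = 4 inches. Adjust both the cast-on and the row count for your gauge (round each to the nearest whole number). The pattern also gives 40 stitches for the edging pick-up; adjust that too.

Cast on 142 stitches; work 211 rows; edging pick-up 39 stitches.

Stitches: 147 × 27/28 = 141.75 → 142.
Rows: 221 × 41/43 = 210.72 → 211.
edging pick-up: 40 × 27/28 = 38.57 → 39.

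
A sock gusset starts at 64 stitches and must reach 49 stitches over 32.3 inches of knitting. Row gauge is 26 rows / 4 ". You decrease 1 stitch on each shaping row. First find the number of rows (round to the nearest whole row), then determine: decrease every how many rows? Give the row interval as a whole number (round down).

Rows = 32.3 × 6.5 = 209.9 → 210 rows.
Stitches to remove: 15 → 15 shaping rows (at 1 st each).
210 / 15 = 14.00 → every 14 rows.

Decrease every 14th row.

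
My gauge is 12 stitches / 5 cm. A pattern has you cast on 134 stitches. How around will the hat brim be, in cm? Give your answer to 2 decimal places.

55.83 cm.

12 stitches / 5 cm = 2.4 stitches per cm.
134 / 2.4 = 55.833 cm.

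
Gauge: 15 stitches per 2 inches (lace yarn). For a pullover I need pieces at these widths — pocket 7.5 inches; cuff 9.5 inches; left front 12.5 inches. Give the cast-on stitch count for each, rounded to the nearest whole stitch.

pocket 56; cuff 71; left front 94.

Rate = 15/2 = 7.5 sts per in.
pocket: 7.5 × 7.5 = 56.25 → 56.
cuff: 9.5 × 7.5 = 71.25 → 71.
left front: 12.5 × 7.5 = 93.75 → 94.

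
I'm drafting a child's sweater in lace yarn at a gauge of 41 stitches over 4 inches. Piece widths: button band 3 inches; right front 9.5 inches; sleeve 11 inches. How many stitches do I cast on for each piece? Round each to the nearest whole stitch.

button band 31; right front 97; sleeve 113.

Rate = 41/4 = 10.25 sts per in.
button band: 3 × 10.25 = 30.75 → 31.
right front: 9.5 × 10.25 = 97.38 → 97.
sleeve: 11 × 10.25 = 112.75 → 113.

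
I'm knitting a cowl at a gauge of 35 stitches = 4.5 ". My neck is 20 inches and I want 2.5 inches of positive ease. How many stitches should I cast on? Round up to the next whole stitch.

175 stitches.

Finished = 20 + 2.5 = 22.5 in.
35 / 4.5 = 7.778 sts per inch.
22.50 × 7.778 = 175.00 sts.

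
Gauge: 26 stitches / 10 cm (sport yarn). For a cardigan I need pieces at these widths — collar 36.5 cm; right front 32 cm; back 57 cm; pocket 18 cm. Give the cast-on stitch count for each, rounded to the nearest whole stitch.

Rate = 26/10 = 2.6 sts per cm.
collar: 36.5 × 2.6 = 94.90 → 95.
right front: 32 × 2.6 = 83.20 → 83.
back: 57 × 2.6 = 148.20 → 148.
pocket: 18 × 2.6 = 46.80 → 47.

collar 95; right front 83; back 148; pocket 47.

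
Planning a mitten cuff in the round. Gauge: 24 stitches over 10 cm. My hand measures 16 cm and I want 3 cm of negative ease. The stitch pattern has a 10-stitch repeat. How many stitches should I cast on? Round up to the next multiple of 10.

Finished = 16 − 3 = 13 cm.
24 / 10 = 2.4 sts/cm.
13 × 2.4 = 31.20 sts.
Next multiple of 10: 40.

40 stitches.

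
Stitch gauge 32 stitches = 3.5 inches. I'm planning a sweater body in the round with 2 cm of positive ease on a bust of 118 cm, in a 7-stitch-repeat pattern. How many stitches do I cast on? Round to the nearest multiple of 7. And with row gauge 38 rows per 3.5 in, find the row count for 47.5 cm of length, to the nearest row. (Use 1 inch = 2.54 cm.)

Cast on 434 stitches; work 203 rows.

Finished = 118 + 2 = 120 cm.
120 cm × 1/2.54 = 47.24 inches.
32/3.5 = 9.143 sts per in; 47.24 × 9.143 = 431.95 sts.
Nearest multiple of 7 → 434.
47.5 cm = 18.70 inches; × 10.857 = 203.04 → 203 rows.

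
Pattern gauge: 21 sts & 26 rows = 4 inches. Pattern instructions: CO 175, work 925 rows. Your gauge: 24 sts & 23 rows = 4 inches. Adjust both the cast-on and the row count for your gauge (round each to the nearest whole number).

Cast on 200 stitches; work 818 rows.

Stitches: 175 × 24/21 = 200.00 → 200.
Rows: 925 × 23/26 = 818.27 → 818.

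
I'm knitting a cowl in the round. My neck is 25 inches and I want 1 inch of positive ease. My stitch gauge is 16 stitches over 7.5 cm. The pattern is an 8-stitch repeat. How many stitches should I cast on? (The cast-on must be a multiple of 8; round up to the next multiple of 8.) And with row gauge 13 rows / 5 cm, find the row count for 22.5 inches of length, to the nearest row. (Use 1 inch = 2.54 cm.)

Cast on 144 stitches; work 149 rows.

Finished = 25 + 1 = 26 inches.
26 inches × 2.54 = 66.04 cm.
16/7.5 = 2.133 sts per cm; 66.04 × 2.133 = 140.89 sts.
Next multiple of 8 → 144.
22.5 inches = 57.15 cm; × 2.6 = 148.59 → 149 rows.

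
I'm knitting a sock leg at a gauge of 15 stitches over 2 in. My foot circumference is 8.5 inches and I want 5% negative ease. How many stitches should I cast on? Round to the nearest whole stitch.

Finished = 8.5 × 0.95 = 8.07 in.
15 / 2 = 7.5 sts per inch.
8.07 × 7.5 = 60.56 sts.
→ 61 sts.

CO 61 sts.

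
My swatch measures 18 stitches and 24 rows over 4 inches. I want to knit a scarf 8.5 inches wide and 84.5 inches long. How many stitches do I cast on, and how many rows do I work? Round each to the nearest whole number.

Stitch gauge = 18/4 = 4.5 sts/in; 8.5 × 4.5 = 38.25 → 38 sts.
Row gauge = 24/4 = 6 rows/in; 84.5 × 6 = 507.00 → 507 rows.

Cast on 38 stitches and work 507 rows.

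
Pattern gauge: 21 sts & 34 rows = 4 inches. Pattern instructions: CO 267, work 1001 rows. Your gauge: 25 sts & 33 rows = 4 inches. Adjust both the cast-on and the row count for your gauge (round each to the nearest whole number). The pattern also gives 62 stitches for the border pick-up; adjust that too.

Cast on 318 stitches; work 972 rows; border pick-up 74 stitches.

Stitches: 267 × 25/21 = 317.86 → 318.
Rows: 1001 × 33/34 = 971.56 → 972.
border pick-up: 62 × 25/21 = 73.81 → 74.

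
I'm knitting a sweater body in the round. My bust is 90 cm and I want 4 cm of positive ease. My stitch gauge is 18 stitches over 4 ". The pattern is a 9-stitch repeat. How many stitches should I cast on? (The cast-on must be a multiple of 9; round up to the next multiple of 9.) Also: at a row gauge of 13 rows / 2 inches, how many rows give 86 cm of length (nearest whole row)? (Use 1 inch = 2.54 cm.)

Cast on 171 stitches; work 220 rows.

Finished = 90 + 4 = 94 cm.
94 cm × 1/2.54 = 37.01 inches.
18/4 = 4.5 sts per in; 37.01 × 4.5 = 166.54 sts.
Next multiple of 9 → 171.
86 cm = 33.86 inches; × 6.5 = 220.08 → 220 rows.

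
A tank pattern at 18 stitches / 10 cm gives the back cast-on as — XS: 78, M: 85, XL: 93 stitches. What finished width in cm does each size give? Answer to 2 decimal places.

18/10 = 1.8 sts per cm.
XS: 78 / 1.8 = 43.333 → 43.33 cm.
M: 85 / 1.8 = 47.222 → 47.22 cm.
XL: 93 / 1.8 = 51.667 → 51.67 cm.

XS 43.33 cm; M 47.22 cm; XL 51.67 cm.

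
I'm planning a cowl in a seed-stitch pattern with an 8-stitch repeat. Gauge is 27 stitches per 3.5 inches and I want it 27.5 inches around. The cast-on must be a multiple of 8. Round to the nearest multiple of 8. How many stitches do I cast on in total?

216 stitches.

27 / 3.5 = 7.714 sts per inch.
27.5 × 7.714 = 212.14 sts.
Nearest multiple of 8: 216.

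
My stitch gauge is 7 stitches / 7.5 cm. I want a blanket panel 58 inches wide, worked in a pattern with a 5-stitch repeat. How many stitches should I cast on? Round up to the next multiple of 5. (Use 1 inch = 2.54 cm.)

140 stitches.

58 in = 58 × 2.54 = 147.32 cm.
7 / 7.5 = 0.933 sts/cm.
147.32 × 0.933 = 137.50 sts.
→ 140.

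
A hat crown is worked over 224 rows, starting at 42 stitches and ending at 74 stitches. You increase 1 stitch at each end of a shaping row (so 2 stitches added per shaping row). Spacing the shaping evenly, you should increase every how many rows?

Stitches to add: |74 − 42| = 32.
Shaping rows needed: 32 / 2 = 16.
224 rows / 16 = every 14 rows.

Increase every 14th row.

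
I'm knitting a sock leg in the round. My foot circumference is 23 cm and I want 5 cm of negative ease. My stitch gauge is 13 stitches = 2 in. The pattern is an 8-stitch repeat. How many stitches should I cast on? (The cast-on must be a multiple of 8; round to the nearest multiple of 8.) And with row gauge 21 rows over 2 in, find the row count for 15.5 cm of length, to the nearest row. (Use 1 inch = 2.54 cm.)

Cast on 48 stitches; work 64 rows.

Finished = 23 − 5 = 18 cm.
18 cm × 1/2.54 = 7.09 inches.
13/2 = 6.5 sts per in; 7.09 × 6.5 = 46.06 sts.
Nearest multiple of 8 → 48.
15.5 cm = 6.10 inches; × 10.5 = 64.07 → 64 rows.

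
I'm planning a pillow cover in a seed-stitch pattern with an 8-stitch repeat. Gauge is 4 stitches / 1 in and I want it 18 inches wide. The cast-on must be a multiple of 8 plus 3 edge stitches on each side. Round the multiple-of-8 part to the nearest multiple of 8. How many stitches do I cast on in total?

Cast on 70 stitches.

4 / 1 = 4 sts per inch.
18 × 4 = 72.00 sts.
Less 6 edge sts → 66.00 for the repeat.
Nearest multiple of 8: 64.
Add back 6 edge sts → 70.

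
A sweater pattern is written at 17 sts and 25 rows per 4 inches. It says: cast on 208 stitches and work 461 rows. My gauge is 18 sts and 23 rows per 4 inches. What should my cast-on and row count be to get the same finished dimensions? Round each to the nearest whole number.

Cast on 220 stitches; work 424 rows.

Stitches: 208 × 18/17 = 220.24 → 220.
Rows: 461 × 23/25 = 424.12 → 424.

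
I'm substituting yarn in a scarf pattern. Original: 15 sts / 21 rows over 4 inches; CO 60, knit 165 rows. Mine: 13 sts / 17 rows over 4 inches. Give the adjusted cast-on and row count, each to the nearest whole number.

Cast on 52 stitches; work 134 rows.

Stitches: 60 × 13/15 = 52.00 → 52.
Rows: 165 × 17/21 = 133.57 → 134.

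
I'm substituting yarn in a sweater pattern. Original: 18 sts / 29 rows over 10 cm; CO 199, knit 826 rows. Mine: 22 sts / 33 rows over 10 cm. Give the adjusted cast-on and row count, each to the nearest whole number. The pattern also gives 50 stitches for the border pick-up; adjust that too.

Stitches: 199 × 22/18 = 243.22 → 243.
Rows: 826 × 33/29 = 939.93 → 940.
border pick-up: 50 × 22/18 = 61.11 → 61.

Cast on 243 stitches; work 940 rows; border pick-up 61 stitches.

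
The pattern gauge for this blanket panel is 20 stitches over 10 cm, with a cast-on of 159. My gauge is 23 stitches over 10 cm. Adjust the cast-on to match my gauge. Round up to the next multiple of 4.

CO 184 sts.

Scale factor = 23 / 20 = 1.150.
159 × 23 / 20 = 182.85 sts.
→ 184 sts.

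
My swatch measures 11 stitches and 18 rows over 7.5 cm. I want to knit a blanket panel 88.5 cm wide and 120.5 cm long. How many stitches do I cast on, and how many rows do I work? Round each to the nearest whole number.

Stitch gauge = 11/7.5 = 1.467 sts/cm; 88.5 × 1.467 = 129.80 → 130 sts.
Row gauge = 18/7.5 = 2.4 rows/cm; 120.5 × 2.4 = 289.20 → 289 rows.

Cast on 130 stitches and work 289 rows.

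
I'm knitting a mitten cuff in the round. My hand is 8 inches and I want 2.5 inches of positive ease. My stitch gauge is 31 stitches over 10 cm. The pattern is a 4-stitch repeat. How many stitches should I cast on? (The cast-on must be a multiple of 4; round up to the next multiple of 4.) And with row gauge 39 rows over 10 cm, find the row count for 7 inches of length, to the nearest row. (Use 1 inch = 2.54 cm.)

Cast on 84 stitches; work 69 rows.

Finished = 8 + 2.5 = 10.5 inches.
10.5 inches × 2.54 = 26.67 cm.
31/10 = 3.1 sts per cm; 26.67 × 3.1 = 82.68 sts.
Next multiple of 4 → 84.
7 inches = 17.78 cm; × 3.9 = 69.34 → 69 rows.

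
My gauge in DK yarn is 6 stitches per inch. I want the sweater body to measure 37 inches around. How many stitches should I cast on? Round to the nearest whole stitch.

6 stitches / 1 in = 6 stitches per inch.
37 × 6 = 222.00 stitches.

222 stitches.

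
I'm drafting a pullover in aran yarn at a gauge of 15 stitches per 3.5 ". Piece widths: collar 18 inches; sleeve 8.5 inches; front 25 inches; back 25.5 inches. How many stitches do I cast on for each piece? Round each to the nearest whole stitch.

Rate = 15/3.5 = 4.286 sts per in.
collar: 18 × 4.286 = 77.14 → 77.
sleeve: 8.5 × 4.286 = 36.43 → 36.
front: 25 × 4.286 = 107.14 → 107.
back: 25.5 × 4.286 = 109.29 → 109.

collar 77; sleeve 36; front 107; back 109.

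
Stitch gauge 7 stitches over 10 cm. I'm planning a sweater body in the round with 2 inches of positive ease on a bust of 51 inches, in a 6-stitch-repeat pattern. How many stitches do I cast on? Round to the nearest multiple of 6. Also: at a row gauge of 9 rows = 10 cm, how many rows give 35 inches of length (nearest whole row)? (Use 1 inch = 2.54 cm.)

Cast on 96 stitches; work 80 rows.

Finished = 51 + 2 = 53 inches.
53 inches × 2.54 = 134.62 cm.
7/10 = 0.7 sts per cm; 134.62 × 0.7 = 94.23 sts.
Nearest multiple of 6 → 96.
35 inches = 88.90 cm; × 0.9 = 80.01 → 80 rows.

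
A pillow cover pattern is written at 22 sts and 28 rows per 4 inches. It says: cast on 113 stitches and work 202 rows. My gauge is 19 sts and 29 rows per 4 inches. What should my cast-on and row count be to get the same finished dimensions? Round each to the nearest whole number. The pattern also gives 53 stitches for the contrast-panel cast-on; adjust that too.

Cast on 98 stitches; work 209 rows; contrast-panel cast-on 46 stitches.

Stitches: 113 × 19/22 = 97.59 → 98.
Rows: 202 × 29/28 = 209.21 → 209.
contrast-panel cast-on: 53 × 19/22 = 45.77 → 46.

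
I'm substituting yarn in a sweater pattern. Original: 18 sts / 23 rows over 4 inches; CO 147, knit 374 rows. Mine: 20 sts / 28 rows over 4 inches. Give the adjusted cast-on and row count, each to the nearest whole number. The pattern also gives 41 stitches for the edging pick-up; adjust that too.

Cast on 163 stitches; work 455 rows; edging pick-up 46 stitches.

Stitches: 147 × 20/18 = 163.33 → 163.
Rows: 374 × 28/23 = 455.30 → 455.
edging pick-up: 41 × 20/18 = 45.56 → 46.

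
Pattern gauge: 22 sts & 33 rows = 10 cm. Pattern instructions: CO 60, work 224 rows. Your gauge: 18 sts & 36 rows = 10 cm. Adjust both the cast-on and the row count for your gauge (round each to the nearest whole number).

Stitches: 60 × 18/22 = 49.09 → 49.
Rows: 224 × 36/33 = 244.36 → 244.

Cast on 49 stitches; work 244 rows.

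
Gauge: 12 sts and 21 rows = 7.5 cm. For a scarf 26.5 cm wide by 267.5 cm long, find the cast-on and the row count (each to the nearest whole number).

Cast on 42 stitches and work 749 rows.

Stitch gauge = 12/7.5 = 1.6 sts/cm; 26.5 × 1.6 = 42.40 → 42 sts.
Row gauge = 21/7.5 = 2.8 rows/cm; 267.5 × 2.8 = 749.00 → 749 rows.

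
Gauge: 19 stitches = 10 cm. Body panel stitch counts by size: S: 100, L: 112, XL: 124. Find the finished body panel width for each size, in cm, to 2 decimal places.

19/10 = 1.9 sts per cm.
S: 100 / 1.9 = 52.632 → 52.63 cm.
L: 112 / 1.9 = 58.947 → 58.95 cm.
XL: 124 / 1.9 = 65.263 → 65.26 cm.

S 52.63 cm; L 58.95 cm; XL 65.26 cm.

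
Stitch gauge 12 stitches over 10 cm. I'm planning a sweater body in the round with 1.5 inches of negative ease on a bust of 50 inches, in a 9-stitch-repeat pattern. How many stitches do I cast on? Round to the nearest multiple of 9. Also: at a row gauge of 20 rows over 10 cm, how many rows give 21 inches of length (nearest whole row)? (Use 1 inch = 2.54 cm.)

Finished = 50 − 1.5 = 48.5 inches.
48.5 inches × 2.54 = 123.19 cm.
12/10 = 1.2 sts per cm; 123.19 × 1.2 = 147.83 sts.
Nearest multiple of 9 → 144.
21 inches = 53.34 cm; × 2 = 106.68 → 107 rows.

Cast on 144 stitches; work 107 rows.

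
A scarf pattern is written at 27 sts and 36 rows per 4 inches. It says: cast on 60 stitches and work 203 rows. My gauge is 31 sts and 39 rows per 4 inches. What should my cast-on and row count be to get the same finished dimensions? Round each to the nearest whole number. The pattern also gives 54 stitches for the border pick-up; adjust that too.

Cast on 69 stitches; work 220 rows; border pick-up 62 stitches.

Stitches: 60 × 31/27 = 68.89 → 69.
Rows: 203 × 39/36 = 219.92 → 220.
border pick-up: 54 × 31/27 = 62.00 → 62.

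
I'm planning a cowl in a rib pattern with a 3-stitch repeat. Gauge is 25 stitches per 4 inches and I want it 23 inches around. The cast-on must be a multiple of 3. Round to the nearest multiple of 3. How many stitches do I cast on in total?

25 / 4 = 6.25 sts per inch.
23 × 6.25 = 143.75 sts.
Nearest multiple of 3: 144.

144 stitches.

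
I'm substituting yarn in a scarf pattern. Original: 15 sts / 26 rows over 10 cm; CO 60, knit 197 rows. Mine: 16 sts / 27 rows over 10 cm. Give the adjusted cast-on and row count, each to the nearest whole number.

Cast on 64 stitches; work 205 rows.

Stitches: 60 × 16/15 = 64.00 → 64.
Rows: 197 × 27/26 = 204.58 → 205.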